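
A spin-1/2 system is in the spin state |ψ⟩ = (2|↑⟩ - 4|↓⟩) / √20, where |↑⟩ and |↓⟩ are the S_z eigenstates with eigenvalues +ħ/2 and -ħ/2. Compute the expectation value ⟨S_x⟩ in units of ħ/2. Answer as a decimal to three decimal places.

⟨σ_x⟩ = 2 Re(a* b)/(|a|²+|b|²) with a = 2, b = -4.
a* b = -8, so ⟨σ_x⟩ = -16/20.
⟨S_x⟩ = (ħ/2)·⟨σ_x⟩.

-0.800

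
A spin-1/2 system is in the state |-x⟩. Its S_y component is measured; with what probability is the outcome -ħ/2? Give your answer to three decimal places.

In the S_z basis, |-x⟩ = (|+z⟩ - |-z⟩)/√2 and |-y⟩ = (|+z⟩ - i|-z⟩)/√2.
|⟨-y|-x⟩|² = 1/2.

0.500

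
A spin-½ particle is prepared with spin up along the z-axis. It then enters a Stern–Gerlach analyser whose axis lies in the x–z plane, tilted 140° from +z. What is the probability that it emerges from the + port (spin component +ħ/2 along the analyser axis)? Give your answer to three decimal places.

0.117

For spin-½, the probability of finding spin-up along an axis at angle θ to the initial spin direction is cos²(θ/2); spin-down is sin²(θ/2).
θ = 140°, so P = cos²(70°) ≈ 0.117.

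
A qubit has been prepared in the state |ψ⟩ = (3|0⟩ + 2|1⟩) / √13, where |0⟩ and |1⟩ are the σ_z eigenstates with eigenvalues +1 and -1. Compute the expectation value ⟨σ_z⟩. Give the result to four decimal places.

⟨σ_z⟩ = |a|² - |b|² divided by |a|²+|b|², with a, b the |0⟩, |1⟩ amplitudes.
= (9 - 4)/13 = 5/13.

0.3846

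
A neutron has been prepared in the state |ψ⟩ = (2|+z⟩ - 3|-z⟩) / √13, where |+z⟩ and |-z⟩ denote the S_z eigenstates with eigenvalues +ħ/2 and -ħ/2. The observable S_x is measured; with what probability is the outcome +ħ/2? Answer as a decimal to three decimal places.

0.038

|+x⟩ = (|+z⟩ + |-z⟩)/√2, so ⟨+x|ψ⟩ = (-1) / (√2·√13).
P = |-1|² / 26 = 1/26.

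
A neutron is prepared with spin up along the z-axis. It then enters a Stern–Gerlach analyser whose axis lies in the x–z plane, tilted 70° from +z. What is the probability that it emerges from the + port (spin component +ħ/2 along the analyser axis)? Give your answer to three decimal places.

For spin-½, the probability of finding spin-up along an axis at angle θ to the initial spin direction is cos²(θ/2); spin-down is sin²(θ/2).
θ = 70°, so P = cos²(35°) ≈ 0.671.

0.671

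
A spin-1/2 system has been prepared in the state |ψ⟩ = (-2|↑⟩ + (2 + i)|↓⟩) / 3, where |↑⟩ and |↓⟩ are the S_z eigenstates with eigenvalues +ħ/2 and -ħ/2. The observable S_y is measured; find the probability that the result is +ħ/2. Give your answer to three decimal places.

|+y⟩ = (|↑⟩ + i|↓⟩)/√2, so ⟨+y|ψ⟩ = (-1 - 2i) / (√2·3).
P = |-1 - 2i|² / 18 = 5/18.

0.278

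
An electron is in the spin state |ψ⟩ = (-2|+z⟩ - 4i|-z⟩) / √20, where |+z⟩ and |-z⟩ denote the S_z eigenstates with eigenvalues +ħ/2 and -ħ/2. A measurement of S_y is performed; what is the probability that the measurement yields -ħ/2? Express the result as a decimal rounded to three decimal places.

0.100

|-y⟩ = (|+z⟩ - i|-z⟩)/√2, so ⟨-y|ψ⟩ = (2) / (√2·√20).
P = |2|² / 40 = 4/40.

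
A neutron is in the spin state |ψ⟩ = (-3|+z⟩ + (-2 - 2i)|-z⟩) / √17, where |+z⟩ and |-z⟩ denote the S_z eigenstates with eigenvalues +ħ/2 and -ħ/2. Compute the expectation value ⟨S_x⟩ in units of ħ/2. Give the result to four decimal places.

⟨σ_x⟩ = 2 Re(a* b)/(|a|²+|b|²) with a = -3, b = (-2 - 2i).
a* b = (6 + 6i), so ⟨σ_x⟩ = 12/17.
⟨S_x⟩ = (ħ/2)·⟨σ_x⟩.

0.7059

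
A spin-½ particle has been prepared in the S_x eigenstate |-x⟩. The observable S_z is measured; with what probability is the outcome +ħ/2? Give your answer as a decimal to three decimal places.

In the S_z basis, |-x⟩ = (|+z⟩ - |-z⟩)/√2 and |+z⟩ = |+z⟩.
|⟨+z|-x⟩|² = 1/2.

0.500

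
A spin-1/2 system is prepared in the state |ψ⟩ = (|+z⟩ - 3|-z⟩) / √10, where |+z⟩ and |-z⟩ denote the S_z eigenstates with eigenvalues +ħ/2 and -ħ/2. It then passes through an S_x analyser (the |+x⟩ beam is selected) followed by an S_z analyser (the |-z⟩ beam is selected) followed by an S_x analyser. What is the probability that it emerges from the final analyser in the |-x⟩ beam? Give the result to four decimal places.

First analyser (S_x): P(|+x⟩) = |⟨+x|ψ⟩|² = 4/20.
After stage 1 the state is |+x⟩; P(|-z⟩) = |⟨-z|+x⟩|² = 1/2.
After stage 2 the state is |-z⟩; P(|-x⟩) = |⟨-x|-z⟩|² = 1/2.
Joint probability = 4/20 × 1/2 × 1/2 = 0.0500.

0.0500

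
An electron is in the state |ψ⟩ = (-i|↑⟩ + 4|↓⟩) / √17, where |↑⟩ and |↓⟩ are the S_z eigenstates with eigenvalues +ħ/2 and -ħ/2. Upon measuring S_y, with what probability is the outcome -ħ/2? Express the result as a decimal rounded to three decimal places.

0.265

|-y⟩ = (|↑⟩ - i|↓⟩)/√2, so ⟨-y|ψ⟩ = (3i) / (√2·√17).
P = |3i|² / 34 = 9/34.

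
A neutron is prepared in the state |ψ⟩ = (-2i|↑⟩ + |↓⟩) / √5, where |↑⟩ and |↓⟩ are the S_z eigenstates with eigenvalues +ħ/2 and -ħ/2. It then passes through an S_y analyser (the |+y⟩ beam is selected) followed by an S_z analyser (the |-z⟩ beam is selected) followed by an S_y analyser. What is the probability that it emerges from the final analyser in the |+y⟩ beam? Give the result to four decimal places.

First analyser (S_y): P(|+y⟩) = |⟨+y|ψ⟩|² = 9/10.
After stage 1 the state is |+y⟩; P(|-z⟩) = |⟨-z|+y⟩|² = 1/2.
After stage 2 the state is |-z⟩; P(|+y⟩) = |⟨+y|-z⟩|² = 1/2.
Joint probability = 9/10 × 1/2 × 1/2 = 0.2250.

0.2250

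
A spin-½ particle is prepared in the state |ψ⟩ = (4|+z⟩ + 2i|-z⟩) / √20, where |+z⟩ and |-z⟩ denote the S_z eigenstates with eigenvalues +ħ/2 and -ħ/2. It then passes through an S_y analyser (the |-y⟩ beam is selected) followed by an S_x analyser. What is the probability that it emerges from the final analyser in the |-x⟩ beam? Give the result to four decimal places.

First analyser (S_y): P(|-y⟩) = |⟨-y|ψ⟩|² = 4/40.
After stage 1 the state is |-y⟩; P(|-x⟩) = |⟨-x|-y⟩|² = 1/2.
Joint probability = 4/40 × 1/2 = 0.0500.

0.0500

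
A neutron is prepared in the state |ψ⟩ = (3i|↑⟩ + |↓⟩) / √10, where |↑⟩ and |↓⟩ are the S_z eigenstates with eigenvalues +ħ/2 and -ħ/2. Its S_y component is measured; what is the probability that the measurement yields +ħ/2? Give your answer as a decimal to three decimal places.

|+y⟩ = (|↑⟩ + i|↓⟩)/√2, so ⟨+y|ψ⟩ = (2i) / (√2·√10).
P = |2i|² / 20 = 4/20.

0.200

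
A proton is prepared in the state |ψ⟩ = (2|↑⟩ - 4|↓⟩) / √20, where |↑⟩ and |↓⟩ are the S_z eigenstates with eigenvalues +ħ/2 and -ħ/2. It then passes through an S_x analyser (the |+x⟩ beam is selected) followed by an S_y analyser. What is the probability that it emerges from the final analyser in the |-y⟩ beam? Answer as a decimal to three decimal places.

First analyser (S_x): P(|+x⟩) = |⟨+x|ψ⟩|² = 4/40.
After stage 1 the state is |+x⟩; P(|-y⟩) = |⟨-y|+x⟩|² = 1/2.
Joint probability = 4/40 × 1/2 = 0.050.

0.050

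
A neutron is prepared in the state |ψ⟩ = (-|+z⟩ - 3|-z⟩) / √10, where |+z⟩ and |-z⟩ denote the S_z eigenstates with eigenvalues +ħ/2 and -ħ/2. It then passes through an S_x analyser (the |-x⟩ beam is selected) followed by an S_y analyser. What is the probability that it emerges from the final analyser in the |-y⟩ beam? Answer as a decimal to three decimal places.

0.100

First analyser (S_x): P(|-x⟩) = |⟨-x|ψ⟩|² = 4/20.
After stage 1 the state is |-x⟩; P(|-y⟩) = |⟨-y|-x⟩|² = 1/2.
Joint probability = 4/20 × 1/2 = 0.100.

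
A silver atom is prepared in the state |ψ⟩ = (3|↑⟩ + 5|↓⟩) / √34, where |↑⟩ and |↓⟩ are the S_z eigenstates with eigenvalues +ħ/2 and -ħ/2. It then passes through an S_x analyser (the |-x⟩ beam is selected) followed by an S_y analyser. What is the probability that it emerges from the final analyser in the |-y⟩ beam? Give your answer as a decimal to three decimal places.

0.029

First analyser (S_x): P(|-x⟩) = |⟨-x|ψ⟩|² = 4/68.
After stage 1 the state is |-x⟩; P(|-y⟩) = |⟨-y|-x⟩|² = 1/2.
Joint probability = 4/68 × 1/2 = 0.029.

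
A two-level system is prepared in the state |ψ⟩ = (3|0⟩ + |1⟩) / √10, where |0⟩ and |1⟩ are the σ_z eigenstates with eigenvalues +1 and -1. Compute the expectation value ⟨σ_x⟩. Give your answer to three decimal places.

0.600

⟨σ_x⟩ = 2 Re(a* b)/(|a|²+|b|²) with a = 3, b = 1.
a* b = 3, so ⟨σ_x⟩ = 6/10.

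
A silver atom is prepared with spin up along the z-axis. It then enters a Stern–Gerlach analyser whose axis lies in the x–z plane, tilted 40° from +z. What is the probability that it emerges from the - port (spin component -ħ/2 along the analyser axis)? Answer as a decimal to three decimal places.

For spin-½, the probability of finding spin-up along an axis at angle θ to the initial spin direction is cos²(θ/2); spin-down is sin²(θ/2).
θ = 40°, so P = sin²(20°) ≈ 0.117.

0.117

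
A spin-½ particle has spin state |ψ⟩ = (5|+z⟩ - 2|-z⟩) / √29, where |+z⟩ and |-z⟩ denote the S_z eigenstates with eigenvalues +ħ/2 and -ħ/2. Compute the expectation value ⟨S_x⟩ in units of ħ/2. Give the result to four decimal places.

⟨σ_x⟩ = 2 Re(a* b)/(|a|²+|b|²) with a = 5, b = -2.
a* b = -10, so ⟨σ_x⟩ = -20/29.
⟨S_x⟩ = (ħ/2)·⟨σ_x⟩.

-0.6897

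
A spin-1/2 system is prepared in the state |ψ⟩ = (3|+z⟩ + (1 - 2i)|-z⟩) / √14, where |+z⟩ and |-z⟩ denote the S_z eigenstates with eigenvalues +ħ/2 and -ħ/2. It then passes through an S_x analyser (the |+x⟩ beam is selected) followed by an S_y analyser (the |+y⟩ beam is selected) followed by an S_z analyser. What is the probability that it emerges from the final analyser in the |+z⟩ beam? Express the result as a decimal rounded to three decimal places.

First analyser (S_x): P(|+x⟩) = |⟨+x|ψ⟩|² = 20/28.
After stage 1 the state is |+x⟩; P(|+y⟩) = |⟨+y|+x⟩|² = 1/2.
After stage 2 the state is |+y⟩; P(|+z⟩) = |⟨+z|+y⟩|² = 1/2.
Joint probability = 20/28 × 1/2 × 1/2 = 0.179.

0.179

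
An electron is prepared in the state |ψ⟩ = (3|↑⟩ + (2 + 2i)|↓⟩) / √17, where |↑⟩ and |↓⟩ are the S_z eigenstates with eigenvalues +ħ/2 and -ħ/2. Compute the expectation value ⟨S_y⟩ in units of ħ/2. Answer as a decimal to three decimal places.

⟨σ_y⟩ = 2 Im(a* b)/(|a|²+|b|²) with a = 3, b = (2 + 2i).
a* b = (6 + 6i), so ⟨σ_y⟩ = 12/17.
⟨S_y⟩ = (ħ/2)·⟨σ_y⟩.

0.706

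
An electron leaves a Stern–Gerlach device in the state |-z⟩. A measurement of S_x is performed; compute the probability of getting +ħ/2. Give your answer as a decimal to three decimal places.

In the S_z basis, |-z⟩ = |-z⟩ and |+x⟩ = (|+z⟩ + |-z⟩)/√2.
|⟨+x|-z⟩|² = 1/2.

0.500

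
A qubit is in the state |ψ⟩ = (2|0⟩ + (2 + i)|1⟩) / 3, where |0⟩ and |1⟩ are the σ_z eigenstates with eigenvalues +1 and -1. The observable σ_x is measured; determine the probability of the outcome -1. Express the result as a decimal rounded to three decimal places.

0.056

|-x⟩ = (|0⟩ - |1⟩)/√2, so ⟨-x|ψ⟩ = (-i) / (√2·3).
P = |-i|² / 18 = 1/18.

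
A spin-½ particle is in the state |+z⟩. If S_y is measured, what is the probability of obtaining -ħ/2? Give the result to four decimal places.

0.5000

In the S_z basis, |+z⟩ = |+z⟩ and |-y⟩ = (|+z⟩ - i|-z⟩)/√2.
|⟨-y|+z⟩|² = 1/2.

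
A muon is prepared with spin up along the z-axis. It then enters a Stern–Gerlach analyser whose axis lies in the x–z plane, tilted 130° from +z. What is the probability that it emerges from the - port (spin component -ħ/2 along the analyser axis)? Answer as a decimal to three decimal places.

For spin-½, the probability of finding spin-up along an axis at angle θ to the initial spin direction is cos²(θ/2); spin-down is sin²(θ/2).
θ = 130°, so P = sin²(65°) ≈ 0.821.

0.821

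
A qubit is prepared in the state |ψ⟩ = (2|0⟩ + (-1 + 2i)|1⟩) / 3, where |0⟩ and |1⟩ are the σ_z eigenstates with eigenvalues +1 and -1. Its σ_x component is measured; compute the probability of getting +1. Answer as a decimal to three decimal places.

|+x⟩ = (|0⟩ + |1⟩)/√2, so ⟨+x|ψ⟩ = (1 + 2i) / (√2·3).
P = |1 + 2i|² / 18 = 5/18.

0.278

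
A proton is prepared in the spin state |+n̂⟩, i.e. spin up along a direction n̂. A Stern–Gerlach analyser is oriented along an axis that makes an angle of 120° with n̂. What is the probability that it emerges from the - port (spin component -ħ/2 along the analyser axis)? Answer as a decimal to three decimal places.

0.750

For spin-½, the probability of finding spin-up along an axis at angle θ to the initial spin direction is cos²(θ/2); spin-down is sin²(θ/2).
θ = 120°, so P = sin²(60°) ≈ 0.750.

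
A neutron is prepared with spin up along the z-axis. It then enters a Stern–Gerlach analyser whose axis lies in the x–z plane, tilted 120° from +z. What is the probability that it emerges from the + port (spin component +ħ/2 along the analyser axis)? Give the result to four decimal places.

0.2500

For spin-½, the probability of finding spin-up along an axis at angle θ to the initial spin direction is cos²(θ/2); spin-down is sin²(θ/2).
θ = 120°, so P = cos²(60°) ≈ 0.2500.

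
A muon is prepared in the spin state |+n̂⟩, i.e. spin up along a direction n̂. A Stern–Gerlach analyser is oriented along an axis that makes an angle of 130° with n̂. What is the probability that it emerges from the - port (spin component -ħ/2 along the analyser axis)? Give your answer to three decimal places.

For spin-½, the probability of finding spin-up along an axis at angle θ to the initial spin direction is cos²(θ/2); spin-down is sin²(θ/2).
θ = 130°, so P = sin²(65°) ≈ 0.821.

0.821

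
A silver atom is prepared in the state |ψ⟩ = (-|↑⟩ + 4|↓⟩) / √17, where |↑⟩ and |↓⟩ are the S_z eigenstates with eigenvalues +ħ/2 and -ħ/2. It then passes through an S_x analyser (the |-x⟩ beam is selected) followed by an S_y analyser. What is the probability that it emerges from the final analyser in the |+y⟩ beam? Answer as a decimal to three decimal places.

0.368

First analyser (S_x): P(|-x⟩) = |⟨-x|ψ⟩|² = 25/34.
After stage 1 the state is |-x⟩; P(|+y⟩) = |⟨+y|-x⟩|² = 1/2.
Joint probability = 25/34 × 1/2 = 0.368.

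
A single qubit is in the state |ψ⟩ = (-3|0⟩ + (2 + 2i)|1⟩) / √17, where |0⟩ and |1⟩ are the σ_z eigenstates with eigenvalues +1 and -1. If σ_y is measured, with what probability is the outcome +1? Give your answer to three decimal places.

|+y⟩ = (|0⟩ + i|1⟩)/√2, so ⟨+y|ψ⟩ = (-1 - 2i) / (√2·√17).
P = |-1 - 2i|² / 34 = 5/34.

0.147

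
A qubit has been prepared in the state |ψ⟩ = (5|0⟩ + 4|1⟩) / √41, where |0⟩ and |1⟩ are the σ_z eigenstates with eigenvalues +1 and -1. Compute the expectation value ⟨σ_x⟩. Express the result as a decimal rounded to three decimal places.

⟨σ_x⟩ = 2 Re(a* b)/(|a|²+|b|²) with a = 5, b = 4.
a* b = 20, so ⟨σ_x⟩ = 40/41.

0.976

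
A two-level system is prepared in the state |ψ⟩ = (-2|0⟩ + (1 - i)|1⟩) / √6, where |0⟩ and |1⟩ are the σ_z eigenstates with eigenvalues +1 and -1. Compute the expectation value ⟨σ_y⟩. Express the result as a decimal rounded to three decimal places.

0.667

⟨σ_y⟩ = 2 Im(a* b)/(|a|²+|b|²) with a = -2, b = (1 - i).
a* b = (-2 + 2i), so ⟨σ_y⟩ = 4/6.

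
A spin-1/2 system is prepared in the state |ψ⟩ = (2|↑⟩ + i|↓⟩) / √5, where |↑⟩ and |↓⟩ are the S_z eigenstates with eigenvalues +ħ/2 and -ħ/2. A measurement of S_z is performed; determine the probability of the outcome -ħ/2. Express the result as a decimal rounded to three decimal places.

The -ħ/2 outcome corresponds to |↓⟩. Its amplitude in |ψ⟩ is i/√5.
P = |i|² / 5 = 1/5.

0.200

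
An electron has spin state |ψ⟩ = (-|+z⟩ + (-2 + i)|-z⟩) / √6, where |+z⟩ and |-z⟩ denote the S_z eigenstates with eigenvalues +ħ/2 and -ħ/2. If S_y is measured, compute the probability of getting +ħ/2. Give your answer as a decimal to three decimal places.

0.333

|+y⟩ = (|+z⟩ + i|-z⟩)/√2, so ⟨+y|ψ⟩ = (2i) / (√2·√6).
P = |2i|² / 12 = 4/12.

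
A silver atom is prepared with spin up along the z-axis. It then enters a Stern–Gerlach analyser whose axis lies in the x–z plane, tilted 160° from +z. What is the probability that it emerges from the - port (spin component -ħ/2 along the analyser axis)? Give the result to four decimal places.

0.9698

For spin-½, the probability of finding spin-up along an axis at angle θ to the initial spin direction is cos²(θ/2); spin-down is sin²(θ/2).
θ = 160°, so P = sin²(80°) ≈ 0.9698.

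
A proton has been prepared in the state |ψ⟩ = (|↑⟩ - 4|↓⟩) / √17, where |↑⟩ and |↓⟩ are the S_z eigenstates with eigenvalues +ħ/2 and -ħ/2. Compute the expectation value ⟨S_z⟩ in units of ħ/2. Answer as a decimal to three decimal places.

-0.882

⟨σ_z⟩ = |a|² - |b|² divided by |a|²+|b|², with a, b the |↑⟩, |↓⟩ amplitudes.
= (1 - 16)/17 = -15/17.
⟨S_z⟩ = (ħ/2)·⟨σ_z⟩.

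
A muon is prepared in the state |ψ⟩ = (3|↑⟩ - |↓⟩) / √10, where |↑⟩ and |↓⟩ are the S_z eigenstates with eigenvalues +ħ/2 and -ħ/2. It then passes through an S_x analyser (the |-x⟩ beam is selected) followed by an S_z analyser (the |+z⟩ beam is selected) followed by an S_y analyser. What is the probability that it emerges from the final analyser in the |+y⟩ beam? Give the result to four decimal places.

0.2000

First analyser (S_x): P(|-x⟩) = |⟨-x|ψ⟩|² = 16/20.
After stage 1 the state is |-x⟩; P(|+z⟩) = |⟨+z|-x⟩|² = 1/2.
After stage 2 the state is |+z⟩; P(|+y⟩) = |⟨+y|+z⟩|² = 1/2.
Joint probability = 16/20 × 1/2 × 1/2 = 0.2000.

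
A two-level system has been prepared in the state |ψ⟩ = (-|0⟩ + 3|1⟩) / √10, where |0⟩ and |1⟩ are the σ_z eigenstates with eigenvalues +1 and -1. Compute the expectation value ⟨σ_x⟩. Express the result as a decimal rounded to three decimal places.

⟨σ_x⟩ = 2 Re(a* b)/(|a|²+|b|²) with a = -1, b = 3.
a* b = -3, so ⟨σ_x⟩ = -6/10.

-0.600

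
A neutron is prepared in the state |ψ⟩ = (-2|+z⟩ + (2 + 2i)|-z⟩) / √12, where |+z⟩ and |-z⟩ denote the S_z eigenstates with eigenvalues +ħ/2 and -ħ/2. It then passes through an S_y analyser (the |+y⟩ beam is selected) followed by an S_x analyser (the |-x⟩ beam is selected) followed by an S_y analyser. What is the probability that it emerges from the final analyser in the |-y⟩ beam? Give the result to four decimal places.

First analyser (S_y): P(|+y⟩) = |⟨+y|ψ⟩|² = 4/24.
After stage 1 the state is |+y⟩; P(|-x⟩) = |⟨-x|+y⟩|² = 1/2.
After stage 2 the state is |-x⟩; P(|-y⟩) = |⟨-y|-x⟩|² = 1/2.
Joint probability = 4/24 × 1/2 × 1/2 = 0.0417.

0.0417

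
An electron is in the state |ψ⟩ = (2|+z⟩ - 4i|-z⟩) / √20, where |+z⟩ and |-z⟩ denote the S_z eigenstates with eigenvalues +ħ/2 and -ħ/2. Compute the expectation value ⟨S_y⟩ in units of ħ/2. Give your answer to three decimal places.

-0.800

⟨σ_y⟩ = 2 Im(a* b)/(|a|²+|b|²) with a = 2, b = -4i.
a* b = -8i, so ⟨σ_y⟩ = -16/20.
⟨S_y⟩ = (ħ/2)·⟨σ_y⟩.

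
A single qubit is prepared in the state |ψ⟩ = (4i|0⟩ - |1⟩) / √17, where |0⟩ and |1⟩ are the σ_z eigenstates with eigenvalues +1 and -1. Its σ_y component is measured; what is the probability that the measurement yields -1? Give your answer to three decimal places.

|-y⟩ = (|0⟩ - i|1⟩)/√2, so ⟨-y|ψ⟩ = (3i) / (√2·√17).
P = |3i|² / 34 = 9/34.

0.265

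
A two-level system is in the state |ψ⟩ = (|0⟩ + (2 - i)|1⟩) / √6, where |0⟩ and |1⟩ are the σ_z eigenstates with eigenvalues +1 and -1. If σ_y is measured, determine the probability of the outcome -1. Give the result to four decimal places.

|-y⟩ = (|0⟩ - i|1⟩)/√2, so ⟨-y|ψ⟩ = (2 + 2i) / (√2·√6).
P = |2 + 2i|² / 12 = 8/12.

0.6667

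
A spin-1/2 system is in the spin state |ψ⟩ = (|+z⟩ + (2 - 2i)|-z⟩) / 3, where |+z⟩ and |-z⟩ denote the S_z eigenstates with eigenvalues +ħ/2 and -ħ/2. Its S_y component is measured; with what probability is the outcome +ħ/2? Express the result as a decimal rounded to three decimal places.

0.278

|+y⟩ = (|+z⟩ + i|-z⟩)/√2, so ⟨+y|ψ⟩ = (-1 - 2i) / (√2·3).
P = |-1 - 2i|² / 18 = 5/18.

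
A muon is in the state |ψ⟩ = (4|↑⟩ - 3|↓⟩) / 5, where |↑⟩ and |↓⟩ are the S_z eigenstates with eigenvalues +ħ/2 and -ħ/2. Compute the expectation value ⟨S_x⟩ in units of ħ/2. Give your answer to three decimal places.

⟨σ_x⟩ = 2 Re(a* b)/(|a|²+|b|²) with a = 4, b = -3.
a* b = -12, so ⟨σ_x⟩ = -24/25.
⟨S_x⟩ = (ħ/2)·⟨σ_x⟩.

-0.960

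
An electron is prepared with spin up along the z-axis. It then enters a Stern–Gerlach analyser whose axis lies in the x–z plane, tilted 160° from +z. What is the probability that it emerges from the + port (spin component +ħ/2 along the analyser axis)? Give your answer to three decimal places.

0.030

For spin-½, the probability of finding spin-up along an axis at angle θ to the initial spin direction is cos²(θ/2); spin-down is sin²(θ/2).
θ = 160°, so P = cos²(80°) ≈ 0.030.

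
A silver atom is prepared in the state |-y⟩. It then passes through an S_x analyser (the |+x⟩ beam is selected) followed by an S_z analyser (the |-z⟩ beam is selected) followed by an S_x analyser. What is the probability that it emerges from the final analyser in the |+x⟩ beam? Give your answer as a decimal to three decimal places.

First analyser (S_x): from |-y⟩, P(|+x⟩) = 1/2.
After stage 1 the state is |+x⟩; P(|-z⟩) = |⟨-z|+x⟩|² = 1/2.
After stage 2 the state is |-z⟩; P(|+x⟩) = |⟨+x|-z⟩|² = 1/2.
Joint probability = 1/2 × 1/2 × 1/2 = 0.125.

0.125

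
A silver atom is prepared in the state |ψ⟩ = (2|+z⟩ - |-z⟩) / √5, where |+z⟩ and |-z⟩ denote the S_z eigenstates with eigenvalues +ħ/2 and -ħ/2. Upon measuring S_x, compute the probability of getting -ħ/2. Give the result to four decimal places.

0.9000

|-x⟩ = (|+z⟩ - |-z⟩)/√2, so ⟨-x|ψ⟩ = (3) / (√2·√5).
P = |3|² / 10 = 9/10.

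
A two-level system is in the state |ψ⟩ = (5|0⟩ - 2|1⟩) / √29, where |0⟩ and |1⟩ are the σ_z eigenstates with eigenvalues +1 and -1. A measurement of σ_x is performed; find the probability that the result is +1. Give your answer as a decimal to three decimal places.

|+x⟩ = (|0⟩ + |1⟩)/√2, so ⟨+x|ψ⟩ = (3) / (√2·√29).
P = |3|² / 58 = 9/58.

0.155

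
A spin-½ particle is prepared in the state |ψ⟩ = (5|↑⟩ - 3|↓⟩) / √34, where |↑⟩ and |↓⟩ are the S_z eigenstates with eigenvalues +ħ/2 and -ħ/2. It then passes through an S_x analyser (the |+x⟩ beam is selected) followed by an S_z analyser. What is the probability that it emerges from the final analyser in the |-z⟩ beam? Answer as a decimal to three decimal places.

0.029

First analyser (S_x): P(|+x⟩) = |⟨+x|ψ⟩|² = 4/68.
After stage 1 the state is |+x⟩; P(|-z⟩) = |⟨-z|+x⟩|² = 1/2.
Joint probability = 4/68 × 1/2 = 0.029.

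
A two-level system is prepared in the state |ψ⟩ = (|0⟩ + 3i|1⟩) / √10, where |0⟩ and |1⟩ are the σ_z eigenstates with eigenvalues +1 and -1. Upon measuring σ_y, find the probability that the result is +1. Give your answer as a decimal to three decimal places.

0.800

|+y⟩ = (|0⟩ + i|1⟩)/√2, so ⟨+y|ψ⟩ = (4) / (√2·√10).
P = |4|² / 20 = 16/20.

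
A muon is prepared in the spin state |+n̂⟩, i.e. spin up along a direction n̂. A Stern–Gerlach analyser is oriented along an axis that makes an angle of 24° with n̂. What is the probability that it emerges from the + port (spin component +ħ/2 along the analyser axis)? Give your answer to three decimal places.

For spin-½, the probability of finding spin-up along an axis at angle θ to the initial spin direction is cos²(θ/2); spin-down is sin²(θ/2).
θ = 24°, so P = cos²(12°) ≈ 0.957.

0.957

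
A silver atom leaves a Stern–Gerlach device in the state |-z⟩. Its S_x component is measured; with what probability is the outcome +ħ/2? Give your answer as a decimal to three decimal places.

In the S_z basis, |-z⟩ = |-z⟩ and |+x⟩ = (|+z⟩ + |-z⟩)/√2.
|⟨+x|-z⟩|² = 1/2.

0.500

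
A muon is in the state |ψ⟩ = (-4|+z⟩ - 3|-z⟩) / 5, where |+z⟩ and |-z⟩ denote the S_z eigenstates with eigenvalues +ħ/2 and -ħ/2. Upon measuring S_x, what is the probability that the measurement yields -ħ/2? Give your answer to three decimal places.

0.020

|-x⟩ = (|+z⟩ - |-z⟩)/√2, so ⟨-x|ψ⟩ = (-1) / (√2·5).
P = |-1|² / 50 = 1/50.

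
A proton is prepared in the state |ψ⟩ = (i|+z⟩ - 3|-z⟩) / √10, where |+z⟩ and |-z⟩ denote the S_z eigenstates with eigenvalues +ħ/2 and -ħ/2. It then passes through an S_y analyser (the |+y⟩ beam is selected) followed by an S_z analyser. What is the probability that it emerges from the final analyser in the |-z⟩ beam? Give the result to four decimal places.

First analyser (S_y): P(|+y⟩) = |⟨+y|ψ⟩|² = 16/20.
After stage 1 the state is |+y⟩; P(|-z⟩) = |⟨-z|+y⟩|² = 1/2.
Joint probability = 16/20 × 1/2 = 0.4000.

0.4000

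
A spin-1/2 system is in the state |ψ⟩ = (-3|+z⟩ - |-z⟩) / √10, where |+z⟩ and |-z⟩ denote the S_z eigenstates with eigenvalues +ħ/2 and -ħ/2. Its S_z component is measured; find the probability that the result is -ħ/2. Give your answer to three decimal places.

0.100

The -ħ/2 outcome corresponds to |-z⟩. Its amplitude in |ψ⟩ is -1/√10.
P = |-1|² / 10 = 1/10.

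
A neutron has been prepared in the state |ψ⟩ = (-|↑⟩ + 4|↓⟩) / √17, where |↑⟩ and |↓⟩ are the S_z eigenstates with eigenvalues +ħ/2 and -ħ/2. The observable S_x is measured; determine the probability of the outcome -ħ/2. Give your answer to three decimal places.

0.735

|-x⟩ = (|↑⟩ - |↓⟩)/√2, so ⟨-x|ψ⟩ = (-5) / (√2·√17).
P = |-5|² / 34 = 25/34.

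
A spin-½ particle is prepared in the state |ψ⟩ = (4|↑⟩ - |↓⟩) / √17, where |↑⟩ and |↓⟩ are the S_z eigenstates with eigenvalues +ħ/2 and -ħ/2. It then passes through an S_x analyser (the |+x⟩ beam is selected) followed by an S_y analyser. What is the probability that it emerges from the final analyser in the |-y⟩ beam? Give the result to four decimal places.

0.1324

First analyser (S_x): P(|+x⟩) = |⟨+x|ψ⟩|² = 9/34.
After stage 1 the state is |+x⟩; P(|-y⟩) = |⟨-y|+x⟩|² = 1/2.
Joint probability = 9/34 × 1/2 = 0.1324.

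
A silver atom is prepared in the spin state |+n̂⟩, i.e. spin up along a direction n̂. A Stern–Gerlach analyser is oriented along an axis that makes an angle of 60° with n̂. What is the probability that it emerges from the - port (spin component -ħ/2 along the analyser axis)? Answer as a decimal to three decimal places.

0.250

For spin-½, the probability of finding spin-up along an axis at angle θ to the initial spin direction is cos²(θ/2); spin-down is sin²(θ/2).
θ = 60°, so P = sin²(30°) ≈ 0.250.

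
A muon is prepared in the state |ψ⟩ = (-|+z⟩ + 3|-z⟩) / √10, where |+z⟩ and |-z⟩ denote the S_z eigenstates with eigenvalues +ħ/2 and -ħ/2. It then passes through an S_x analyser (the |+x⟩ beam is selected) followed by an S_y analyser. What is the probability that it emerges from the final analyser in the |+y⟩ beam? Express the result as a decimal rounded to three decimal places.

0.100

First analyser (S_x): P(|+x⟩) = |⟨+x|ψ⟩|² = 4/20.
After stage 1 the state is |+x⟩; P(|+y⟩) = |⟨+y|+x⟩|² = 1/2.
Joint probability = 4/20 × 1/2 = 0.100.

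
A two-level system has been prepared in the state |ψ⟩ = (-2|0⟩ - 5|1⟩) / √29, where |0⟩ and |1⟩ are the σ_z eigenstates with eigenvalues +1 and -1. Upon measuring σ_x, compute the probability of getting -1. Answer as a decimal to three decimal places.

|-x⟩ = (|0⟩ - |1⟩)/√2, so ⟨-x|ψ⟩ = (3) / (√2·√29).
P = |3|² / 58 = 9/58.

0.155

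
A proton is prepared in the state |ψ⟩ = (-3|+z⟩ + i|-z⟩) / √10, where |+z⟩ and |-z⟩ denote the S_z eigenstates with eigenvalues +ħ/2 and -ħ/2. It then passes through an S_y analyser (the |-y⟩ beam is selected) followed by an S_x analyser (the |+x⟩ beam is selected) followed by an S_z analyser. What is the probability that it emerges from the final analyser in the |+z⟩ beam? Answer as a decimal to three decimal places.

First analyser (S_y): P(|-y⟩) = |⟨-y|ψ⟩|² = 16/20.
After stage 1 the state is |-y⟩; P(|+x⟩) = |⟨+x|-y⟩|² = 1/2.
After stage 2 the state is |+x⟩; P(|+z⟩) = |⟨+z|+x⟩|² = 1/2.
Joint probability = 16/20 × 1/2 × 1/2 = 0.200.

0.200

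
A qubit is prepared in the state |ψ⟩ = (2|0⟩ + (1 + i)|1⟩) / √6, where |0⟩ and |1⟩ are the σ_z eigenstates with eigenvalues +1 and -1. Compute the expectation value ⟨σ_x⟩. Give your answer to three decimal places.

⟨σ_x⟩ = 2 Re(a* b)/(|a|²+|b|²) with a = 2, b = (1 + i).
a* b = (2 + 2i), so ⟨σ_x⟩ = 4/6.

0.667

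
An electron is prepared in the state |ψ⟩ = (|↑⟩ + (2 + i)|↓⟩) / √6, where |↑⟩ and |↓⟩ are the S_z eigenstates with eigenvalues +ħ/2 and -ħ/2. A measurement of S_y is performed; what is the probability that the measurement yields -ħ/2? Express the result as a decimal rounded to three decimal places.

0.333

|-y⟩ = (|↑⟩ - i|↓⟩)/√2, so ⟨-y|ψ⟩ = (2i) / (√2·√6).
P = |2i|² / 12 = 4/12.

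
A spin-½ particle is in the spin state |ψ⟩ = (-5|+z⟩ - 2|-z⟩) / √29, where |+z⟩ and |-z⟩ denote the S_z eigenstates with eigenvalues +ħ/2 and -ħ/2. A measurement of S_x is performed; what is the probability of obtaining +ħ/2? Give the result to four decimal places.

0.8448

|+x⟩ = (|+z⟩ + |-z⟩)/√2, so ⟨+x|ψ⟩ = (-7) / (√2·√29).
P = |-7|² / 58 = 49/58.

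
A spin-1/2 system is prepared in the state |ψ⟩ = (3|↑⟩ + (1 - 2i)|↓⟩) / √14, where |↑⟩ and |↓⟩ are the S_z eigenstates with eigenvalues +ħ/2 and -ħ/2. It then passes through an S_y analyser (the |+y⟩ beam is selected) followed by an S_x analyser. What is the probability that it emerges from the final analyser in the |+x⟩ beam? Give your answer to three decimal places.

First analyser (S_y): P(|+y⟩) = |⟨+y|ψ⟩|² = 2/28.
After stage 1 the state is |+y⟩; P(|+x⟩) = |⟨+x|+y⟩|² = 1/2.
Joint probability = 2/28 × 1/2 = 0.036.

0.036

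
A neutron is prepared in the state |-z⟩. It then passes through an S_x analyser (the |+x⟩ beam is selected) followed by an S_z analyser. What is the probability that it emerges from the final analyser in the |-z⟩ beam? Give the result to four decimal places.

0.2500

First analyser (S_x): from |-z⟩, P(|+x⟩) = 1/2.
After stage 1 the state is |+x⟩; P(|-z⟩) = |⟨-z|+x⟩|² = 1/2.
Joint probability = 1/2 × 1/2 = 0.2500.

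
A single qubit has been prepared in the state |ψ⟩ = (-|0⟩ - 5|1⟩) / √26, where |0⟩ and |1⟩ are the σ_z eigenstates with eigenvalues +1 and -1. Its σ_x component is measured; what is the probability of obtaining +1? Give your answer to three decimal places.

0.692

|+x⟩ = (|0⟩ + |1⟩)/√2, so ⟨+x|ψ⟩ = (-6) / (√2·√26).
P = |-6|² / 52 = 36/52.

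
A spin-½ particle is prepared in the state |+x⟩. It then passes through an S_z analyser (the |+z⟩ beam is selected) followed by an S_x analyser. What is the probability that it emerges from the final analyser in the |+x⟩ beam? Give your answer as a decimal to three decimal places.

0.250

First analyser (S_z): from |+x⟩, P(|+z⟩) = 1/2.
After stage 1 the state is |+z⟩; P(|+x⟩) = |⟨+x|+z⟩|² = 1/2.
Joint probability = 1/2 × 1/2 = 0.250.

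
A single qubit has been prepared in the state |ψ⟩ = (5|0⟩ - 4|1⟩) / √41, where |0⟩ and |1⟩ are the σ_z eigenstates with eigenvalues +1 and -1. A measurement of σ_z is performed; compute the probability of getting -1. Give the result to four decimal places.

The -1 outcome corresponds to |1⟩. Its amplitude in |ψ⟩ is -4/√41.
P = |-4|² / 41 = 16/41.

0.3902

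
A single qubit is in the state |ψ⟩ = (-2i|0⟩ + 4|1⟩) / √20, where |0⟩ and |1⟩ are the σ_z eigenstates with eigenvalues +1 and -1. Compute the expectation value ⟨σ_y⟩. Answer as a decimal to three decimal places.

0.800

⟨σ_y⟩ = 2 Im(a* b)/(|a|²+|b|²) with a = -2i, b = 4.
a* b = 8i, so ⟨σ_y⟩ = 16/20.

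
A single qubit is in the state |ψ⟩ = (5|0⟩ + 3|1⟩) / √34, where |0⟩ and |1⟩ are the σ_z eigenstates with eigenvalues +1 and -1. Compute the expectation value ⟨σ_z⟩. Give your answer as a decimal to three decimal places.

0.471

⟨σ_z⟩ = |a|² - |b|² divided by |a|²+|b|², with a, b the |0⟩, |1⟩ amplitudes.
= (25 - 9)/34 = 16/34.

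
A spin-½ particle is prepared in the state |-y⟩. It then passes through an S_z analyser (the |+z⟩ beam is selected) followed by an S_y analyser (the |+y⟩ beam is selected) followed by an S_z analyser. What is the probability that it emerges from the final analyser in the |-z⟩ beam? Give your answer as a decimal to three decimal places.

First analyser (S_z): from |-y⟩, P(|+z⟩) = 1/2.
After stage 1 the state is |+z⟩; P(|+y⟩) = |⟨+y|+z⟩|² = 1/2.
After stage 2 the state is |+y⟩; P(|-z⟩) = |⟨-z|+y⟩|² = 1/2.
Joint probability = 1/2 × 1/2 × 1/2 = 0.125.

0.125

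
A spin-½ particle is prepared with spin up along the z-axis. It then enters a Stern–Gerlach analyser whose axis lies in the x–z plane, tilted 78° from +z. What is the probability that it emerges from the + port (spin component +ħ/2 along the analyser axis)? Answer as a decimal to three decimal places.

For spin-½, the probability of finding spin-up along an axis at angle θ to the initial spin direction is cos²(θ/2); spin-down is sin²(θ/2).
θ = 78°, so P = cos²(39°) ≈ 0.604.

0.604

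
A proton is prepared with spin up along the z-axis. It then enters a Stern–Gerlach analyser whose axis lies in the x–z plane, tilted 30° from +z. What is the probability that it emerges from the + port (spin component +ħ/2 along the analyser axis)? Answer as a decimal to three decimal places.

For spin-½, the probability of finding spin-up along an axis at angle θ to the initial spin direction is cos²(θ/2); spin-down is sin²(θ/2).
θ = 30°, so P = cos²(15°) ≈ 0.933.

0.933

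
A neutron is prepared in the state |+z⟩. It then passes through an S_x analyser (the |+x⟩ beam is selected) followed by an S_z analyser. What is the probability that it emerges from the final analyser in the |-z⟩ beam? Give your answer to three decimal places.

First analyser (S_x): from |+z⟩, P(|+x⟩) = 1/2.
After stage 1 the state is |+x⟩; P(|-z⟩) = |⟨-z|+x⟩|² = 1/2.
Joint probability = 1/2 × 1/2 = 0.250.

0.250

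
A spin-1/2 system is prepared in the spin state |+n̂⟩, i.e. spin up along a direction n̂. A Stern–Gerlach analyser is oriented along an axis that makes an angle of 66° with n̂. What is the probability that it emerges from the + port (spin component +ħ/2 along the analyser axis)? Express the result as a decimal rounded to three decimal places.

0.703

For spin-½, the probability of finding spin-up along an axis at angle θ to the initial spin direction is cos²(θ/2); spin-down is sin²(θ/2).
θ = 66°, so P = cos²(33°) ≈ 0.703.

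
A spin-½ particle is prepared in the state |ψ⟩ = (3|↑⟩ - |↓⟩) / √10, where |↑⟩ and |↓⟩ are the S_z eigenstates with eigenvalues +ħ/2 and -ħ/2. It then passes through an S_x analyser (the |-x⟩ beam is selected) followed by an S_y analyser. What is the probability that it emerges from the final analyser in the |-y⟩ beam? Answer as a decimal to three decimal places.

0.400

First analyser (S_x): P(|-x⟩) = |⟨-x|ψ⟩|² = 16/20.
After stage 1 the state is |-x⟩; P(|-y⟩) = |⟨-y|-x⟩|² = 1/2.
Joint probability = 16/20 × 1/2 = 0.400.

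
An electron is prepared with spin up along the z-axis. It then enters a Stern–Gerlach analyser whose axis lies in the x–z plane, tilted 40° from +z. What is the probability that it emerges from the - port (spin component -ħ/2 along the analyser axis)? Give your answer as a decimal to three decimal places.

0.117

For spin-½, the probability of finding spin-up along an axis at angle θ to the initial spin direction is cos²(θ/2); spin-down is sin²(θ/2).
θ = 40°, so P = sin²(20°) ≈ 0.117.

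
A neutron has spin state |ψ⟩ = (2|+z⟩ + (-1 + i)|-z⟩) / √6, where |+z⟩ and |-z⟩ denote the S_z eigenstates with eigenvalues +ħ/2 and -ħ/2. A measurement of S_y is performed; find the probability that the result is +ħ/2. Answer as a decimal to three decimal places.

0.833

|+y⟩ = (|+z⟩ + i|-z⟩)/√2, so ⟨+y|ψ⟩ = (3 + i) / (√2·√6).
P = |3 + i|² / 12 = 10/12.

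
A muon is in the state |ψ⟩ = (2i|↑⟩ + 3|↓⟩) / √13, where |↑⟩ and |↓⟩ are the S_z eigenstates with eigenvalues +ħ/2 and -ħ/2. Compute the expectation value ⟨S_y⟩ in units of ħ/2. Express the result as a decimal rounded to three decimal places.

⟨σ_y⟩ = 2 Im(a* b)/(|a|²+|b|²) with a = 2i, b = 3.
a* b = -6i, so ⟨σ_y⟩ = -12/13.
⟨S_y⟩ = (ħ/2)·⟨σ_y⟩.

-0.923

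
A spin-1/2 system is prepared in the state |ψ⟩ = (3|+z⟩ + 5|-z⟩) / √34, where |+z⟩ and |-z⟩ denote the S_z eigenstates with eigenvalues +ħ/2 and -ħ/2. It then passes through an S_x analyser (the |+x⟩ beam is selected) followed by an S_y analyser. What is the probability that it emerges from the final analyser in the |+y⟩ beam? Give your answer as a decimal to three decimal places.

First analyser (S_x): P(|+x⟩) = |⟨+x|ψ⟩|² = 64/68.
After stage 1 the state is |+x⟩; P(|+y⟩) = |⟨+y|+x⟩|² = 1/2.
Joint probability = 64/68 × 1/2 = 0.471.

0.471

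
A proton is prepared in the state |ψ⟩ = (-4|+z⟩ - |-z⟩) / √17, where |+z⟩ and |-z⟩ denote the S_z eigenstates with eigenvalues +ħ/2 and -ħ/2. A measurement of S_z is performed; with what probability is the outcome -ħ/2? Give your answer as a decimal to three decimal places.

The -ħ/2 outcome corresponds to |-z⟩. Its amplitude in |ψ⟩ is -1/√17.
P = |-1|² / 17 = 1/17.

0.059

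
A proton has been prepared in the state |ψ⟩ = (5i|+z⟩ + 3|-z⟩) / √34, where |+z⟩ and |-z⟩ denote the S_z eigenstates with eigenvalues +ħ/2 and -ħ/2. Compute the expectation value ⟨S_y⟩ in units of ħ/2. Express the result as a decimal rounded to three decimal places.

⟨σ_y⟩ = 2 Im(a* b)/(|a|²+|b|²) with a = 5i, b = 3.
a* b = -15i, so ⟨σ_y⟩ = -30/34.
⟨S_y⟩ = (ħ/2)·⟨σ_y⟩.

-0.882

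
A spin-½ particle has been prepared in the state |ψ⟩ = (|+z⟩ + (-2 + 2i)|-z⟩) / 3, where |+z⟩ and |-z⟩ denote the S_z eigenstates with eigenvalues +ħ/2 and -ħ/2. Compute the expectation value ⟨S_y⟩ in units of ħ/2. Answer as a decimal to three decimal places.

0.444

⟨σ_y⟩ = 2 Im(a* b)/(|a|²+|b|²) with a = 1, b = (-2 + 2i).
a* b = (-2 + 2i), so ⟨σ_y⟩ = 4/9.
⟨S_y⟩ = (ħ/2)·⟨σ_y⟩.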